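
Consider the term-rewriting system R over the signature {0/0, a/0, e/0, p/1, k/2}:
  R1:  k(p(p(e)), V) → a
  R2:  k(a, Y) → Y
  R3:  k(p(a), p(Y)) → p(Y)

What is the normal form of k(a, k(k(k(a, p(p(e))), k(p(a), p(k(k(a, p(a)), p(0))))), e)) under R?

e

1. k(a, k(k(k(a, p(p(e))), k(p(a), p(k(k(a, p(a)), p(0))))), e))  →  k(k(k(a, p(p(e))), k(p(a), p(k(k(a, p(a)), p(0))))), e)   [R2 at ε]
2. k(k(k(a, p(p(e))), k(p(a), p(k(k(a, p(a)), p(0))))), e)  →  k(k(p(p(e)), k(p(a), p(k(k(a, p(a)), p(0))))), e)   [R2 at 1.1]
3. k(k(p(p(e)), k(p(a), p(k(k(a, p(a)), p(0))))), e)  →  k(a, e)   [R1 at 1]
4. k(a, e)  →  e   [R2 at ε]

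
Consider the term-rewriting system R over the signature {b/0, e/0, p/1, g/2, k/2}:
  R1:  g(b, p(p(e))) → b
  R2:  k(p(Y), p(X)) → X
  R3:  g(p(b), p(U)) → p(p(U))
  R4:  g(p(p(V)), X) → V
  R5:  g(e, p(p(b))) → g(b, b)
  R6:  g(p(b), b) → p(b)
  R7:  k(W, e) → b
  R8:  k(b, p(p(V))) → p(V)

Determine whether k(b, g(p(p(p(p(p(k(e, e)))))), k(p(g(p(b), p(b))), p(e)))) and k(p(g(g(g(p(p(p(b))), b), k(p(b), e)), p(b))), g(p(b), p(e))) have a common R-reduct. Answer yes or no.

Reduce t₁ = k(b, g(p(p(p(p(p(k(e, e)))))), k(p(g(p(b), p(b))), p(e)))):
1. k(b, g(p(p(p(p(p(k(e, e)))))), k(p(g(p(b), p(b))), p(e))))  →  k(b, p(p(p(k(e, e)))))   [R4 at 2]
2. k(b, p(p(p(k(e, e)))))  →  p(p(k(e, e)))   [R8 at ε]
3. p(p(k(e, e)))  →  p(p(b))   [R7 at 1.1]

Reduce t₂ = k(p(g(g(g(p(p(p(b))), b), k(p(b), e)), p(b))), g(p(b), p(e))):
1. k(p(g(g(g(p(p(p(b))), b), k(p(b), e)), p(b))), g(p(b), p(e)))  →  k(p(g(g(p(b), k(p(b), e)), p(b))), g(p(b), p(e)))   [R4 at 1.1.1.1]
2. k(p(g(g(p(b), k(p(b), e)), p(b))), g(p(b), p(e)))  →  k(p(g(g(p(b), b), p(b))), g(p(b), p(e)))   [R7 at 1.1.1.2]
3. k(p(g(g(p(b), b), p(b))), g(p(b), p(e)))  →  k(p(g(p(b), p(b))), g(p(b), p(e)))   [R6 at 1.1.1]
4. k(p(g(p(b), p(b))), g(p(b), p(e)))  →  k(p(p(p(b))), g(p(b), p(e)))   [R3 at 1.1]
5. k(p(p(p(b))), g(p(b), p(e)))  →  k(p(p(p(b))), p(p(e)))   [R3 at 2]
6. k(p(p(p(b))), p(p(e)))  →  p(e)   [R2 at ε]

no — NF(t₁) = p(p(b)), NF(t₂) = p(e)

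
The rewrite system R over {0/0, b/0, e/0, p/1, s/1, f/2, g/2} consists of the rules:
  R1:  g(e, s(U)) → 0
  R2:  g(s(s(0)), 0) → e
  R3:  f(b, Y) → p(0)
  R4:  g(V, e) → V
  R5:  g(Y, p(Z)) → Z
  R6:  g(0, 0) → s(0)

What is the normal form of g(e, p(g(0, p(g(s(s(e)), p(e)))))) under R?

e

1. g(e, p(g(0, p(g(s(s(e)), p(e))))))  →  g(0, p(g(s(s(e)), p(e))))   [R5 at ε]
2. g(0, p(g(s(s(e)), p(e))))  →  g(s(s(e)), p(e))   [R5 at ε]
3. g(s(s(e)), p(e))  →  e   [R5 at ε]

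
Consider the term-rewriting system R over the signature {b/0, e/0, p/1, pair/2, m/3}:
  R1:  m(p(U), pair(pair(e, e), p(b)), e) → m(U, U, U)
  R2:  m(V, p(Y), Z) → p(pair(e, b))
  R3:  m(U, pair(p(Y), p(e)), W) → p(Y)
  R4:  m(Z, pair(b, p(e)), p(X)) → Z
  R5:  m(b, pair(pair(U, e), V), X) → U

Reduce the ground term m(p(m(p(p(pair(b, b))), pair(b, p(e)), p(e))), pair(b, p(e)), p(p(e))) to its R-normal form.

p(p(p(pair(b, b))))

1. m(p(m(p(p(pair(b, b))), pair(b, p(e)), p(e))), pair(b, p(e)), p(p(e)))  →  p(m(p(p(pair(b, b))), pair(b, p(e)), p(e)))   [R4 at ε]
2. p(m(p(p(pair(b, b))), pair(b, p(e)), p(e)))  →  p(p(p(pair(b, b))))   [R4 at 1]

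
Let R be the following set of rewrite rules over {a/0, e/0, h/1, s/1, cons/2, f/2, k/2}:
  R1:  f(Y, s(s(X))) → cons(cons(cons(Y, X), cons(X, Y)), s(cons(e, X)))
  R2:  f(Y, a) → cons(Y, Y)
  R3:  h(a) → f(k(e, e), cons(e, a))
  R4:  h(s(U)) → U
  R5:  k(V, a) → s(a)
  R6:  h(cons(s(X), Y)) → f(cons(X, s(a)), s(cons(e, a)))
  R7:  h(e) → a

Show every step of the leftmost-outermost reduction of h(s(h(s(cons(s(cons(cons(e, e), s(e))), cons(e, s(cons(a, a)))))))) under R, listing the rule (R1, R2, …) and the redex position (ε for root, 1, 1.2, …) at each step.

cons(s(cons(cons(e, e), s(e))), cons(e, s(cons(a, a))))

1. h(s(h(s(cons(s(cons(cons(e, e), s(e))), cons(e, s(cons(a, a))))))))  →  h(s(cons(s(cons(cons(e, e), s(e))), cons(e, s(cons(a, a))))))   [R4 at ε]
2. h(s(cons(s(cons(cons(e, e), s(e))), cons(e, s(cons(a, a))))))  →  cons(s(cons(cons(e, e), s(e))), cons(e, s(cons(a, a))))   [R4 at ε]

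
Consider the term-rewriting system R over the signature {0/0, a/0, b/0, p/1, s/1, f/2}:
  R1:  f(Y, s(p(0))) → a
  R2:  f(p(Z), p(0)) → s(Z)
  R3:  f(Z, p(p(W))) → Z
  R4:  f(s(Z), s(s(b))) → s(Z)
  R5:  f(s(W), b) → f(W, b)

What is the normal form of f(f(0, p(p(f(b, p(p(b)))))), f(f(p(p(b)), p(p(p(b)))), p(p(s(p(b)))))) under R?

0

1. f(f(0, p(p(f(b, p(p(b)))))), f(f(p(p(b)), p(p(p(b)))), p(p(s(p(b))))))  →  f(0, f(f(p(p(b)), p(p(p(b)))), p(p(s(p(b))))))   [R3 at 1]
2. f(0, f(f(p(p(b)), p(p(p(b)))), p(p(s(p(b))))))  →  f(0, f(p(p(b)), p(p(p(b)))))   [R3 at 2]
3. f(0, f(p(p(b)), p(p(p(b)))))  →  f(0, p(p(b)))   [R3 at 2]
4. f(0, p(p(b)))  →  0   [R3 at ε]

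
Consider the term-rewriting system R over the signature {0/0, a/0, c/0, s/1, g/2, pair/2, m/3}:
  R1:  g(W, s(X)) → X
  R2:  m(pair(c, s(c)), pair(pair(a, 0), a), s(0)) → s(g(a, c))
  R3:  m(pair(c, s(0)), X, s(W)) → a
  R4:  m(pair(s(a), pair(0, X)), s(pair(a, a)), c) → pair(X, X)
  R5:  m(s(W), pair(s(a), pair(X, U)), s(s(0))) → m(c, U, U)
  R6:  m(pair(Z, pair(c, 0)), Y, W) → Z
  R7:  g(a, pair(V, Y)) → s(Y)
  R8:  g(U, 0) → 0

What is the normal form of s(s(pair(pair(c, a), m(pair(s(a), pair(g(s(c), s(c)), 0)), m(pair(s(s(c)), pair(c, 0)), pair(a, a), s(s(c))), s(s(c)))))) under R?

s(s(pair(pair(c, a), s(a))))

1. s(s(pair(pair(c, a), m(pair(s(a), pair(g(s(c), s(c)), 0)), m(pair(s(s(c)), pair(c, 0)), pair(a, a), s(s(c))), s(s(c))))))  →  s(s(pair(pair(c, a), m(pair(s(a), pair(c, 0)), m(pair(s(s(c)), pair(c, 0)), pair(a, a), s(s(c))), s(s(c))))))   [R1 at 1.1.2.1.2.1]
2. s(s(pair(pair(c, a), m(pair(s(a), pair(c, 0)), m(pair(s(s(c)), pair(c, 0)), pair(a, a), s(s(c))), s(s(c))))))  →  s(s(pair(pair(c, a), s(a))))   [R6 at 1.1.2]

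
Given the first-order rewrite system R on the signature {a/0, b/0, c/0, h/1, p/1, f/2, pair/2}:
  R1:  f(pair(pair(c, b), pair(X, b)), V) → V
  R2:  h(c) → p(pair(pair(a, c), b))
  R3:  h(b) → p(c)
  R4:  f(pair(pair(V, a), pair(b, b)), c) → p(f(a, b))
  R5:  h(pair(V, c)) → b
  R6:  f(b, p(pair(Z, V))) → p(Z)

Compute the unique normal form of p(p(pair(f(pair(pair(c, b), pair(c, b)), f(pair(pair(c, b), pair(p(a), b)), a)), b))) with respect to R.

1. p(p(pair(f(pair(pair(c, b), pair(c, b)), f(pair(pair(c, b), pair(p(a), b)), a)), b)))  →  p(p(pair(f(pair(pair(c, b), pair(p(a), b)), a), b)))   [R1 at 1.1.1]
2. p(p(pair(f(pair(pair(c, b), pair(p(a), b)), a), b)))  →  p(p(pair(a, b)))   [R1 at 1.1.1]

p(p(pair(a, b)))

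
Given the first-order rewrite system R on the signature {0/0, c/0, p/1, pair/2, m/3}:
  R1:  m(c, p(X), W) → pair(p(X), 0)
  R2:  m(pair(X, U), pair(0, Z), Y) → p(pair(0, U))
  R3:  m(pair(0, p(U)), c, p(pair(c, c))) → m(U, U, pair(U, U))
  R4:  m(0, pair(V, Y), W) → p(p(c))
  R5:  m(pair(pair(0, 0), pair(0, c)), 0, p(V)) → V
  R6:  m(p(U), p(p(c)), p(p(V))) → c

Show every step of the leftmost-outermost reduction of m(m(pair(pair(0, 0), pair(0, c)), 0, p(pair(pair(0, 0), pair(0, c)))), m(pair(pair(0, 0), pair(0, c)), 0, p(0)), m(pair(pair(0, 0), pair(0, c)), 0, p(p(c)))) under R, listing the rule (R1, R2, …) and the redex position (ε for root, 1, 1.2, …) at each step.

1. m(m(pair(pair(0, 0), pair(0, c)), 0, p(pair(pair(0, 0), pair(0, c)))), m(pair(pair(0, 0), pair(0, c)), 0, p(0)), m(pair(pair(0, 0), pair(0, c)), 0, p(p(c))))  →  m(pair(pair(0, 0), pair(0, c)), m(pair(pair(0, 0), pair(0, c)), 0, p(0)), m(pair(pair(0, 0), pair(0, c)), 0, p(p(c))))   [R5 at 1]
2. m(pair(pair(0, 0), pair(0, c)), m(pair(pair(0, 0), pair(0, c)), 0, p(0)), m(pair(pair(0, 0), pair(0, c)), 0, p(p(c))))  →  m(pair(pair(0, 0), pair(0, c)), 0, m(pair(pair(0, 0), pair(0, c)), 0, p(p(c))))   [R5 at 2]
3. m(pair(pair(0, 0), pair(0, c)), 0, m(pair(pair(0, 0), pair(0, c)), 0, p(p(c))))  →  m(pair(pair(0, 0), pair(0, c)), 0, p(c))   [R5 at 3]
4. m(pair(pair(0, 0), pair(0, c)), 0, p(c))  →  c   [R5 at ε]

c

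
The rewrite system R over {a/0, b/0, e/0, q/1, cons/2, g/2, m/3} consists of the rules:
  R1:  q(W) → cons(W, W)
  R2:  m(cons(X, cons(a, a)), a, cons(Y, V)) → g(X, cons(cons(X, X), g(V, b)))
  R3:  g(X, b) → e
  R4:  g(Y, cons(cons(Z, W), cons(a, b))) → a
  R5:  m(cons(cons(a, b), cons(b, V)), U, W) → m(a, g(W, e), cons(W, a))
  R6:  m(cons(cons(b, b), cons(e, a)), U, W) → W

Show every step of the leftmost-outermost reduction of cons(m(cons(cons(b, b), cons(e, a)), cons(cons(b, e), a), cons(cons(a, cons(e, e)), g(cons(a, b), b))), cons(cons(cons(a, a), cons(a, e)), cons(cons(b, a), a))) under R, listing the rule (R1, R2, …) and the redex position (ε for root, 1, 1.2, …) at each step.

1. cons(m(cons(cons(b, b), cons(e, a)), cons(cons(b, e), a), cons(cons(a, cons(e, e)), g(cons(a, b), b))), cons(cons(cons(a, a), cons(a, e)), cons(cons(b, a), a)))  →  cons(cons(cons(a, cons(e, e)), g(cons(a, b), b)), cons(cons(cons(a, a), cons(a, e)), cons(cons(b, a), a)))   [R6 at 1]
2. cons(cons(cons(a, cons(e, e)), g(cons(a, b), b)), cons(cons(cons(a, a), cons(a, e)), cons(cons(b, a), a)))  →  cons(cons(cons(a, cons(e, e)), e), cons(cons(cons(a, a), cons(a, e)), cons(cons(b, a), a)))   [R3 at 1.2]

cons(cons(cons(a, cons(e, e)), e), cons(cons(cons(a, a), cons(a, e)), cons(cons(b, a), a)))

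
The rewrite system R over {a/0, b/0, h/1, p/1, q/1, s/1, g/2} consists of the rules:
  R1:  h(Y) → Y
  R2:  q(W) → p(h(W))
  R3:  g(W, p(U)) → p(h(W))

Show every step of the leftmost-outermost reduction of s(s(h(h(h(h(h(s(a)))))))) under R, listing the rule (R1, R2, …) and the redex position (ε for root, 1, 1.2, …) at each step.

1. s(s(h(h(h(h(h(s(a))))))))  →  s(s(h(h(h(h(s(a)))))))   [R1 at 1.1]
2. s(s(h(h(h(h(s(a)))))))  →  s(s(h(h(h(s(a))))))   [R1 at 1.1]
3. s(s(h(h(h(s(a))))))  →  s(s(h(h(s(a)))))   [R1 at 1.1]
4. s(s(h(h(s(a)))))  →  s(s(h(s(a))))   [R1 at 1.1]
5. s(s(h(s(a))))  →  s(s(s(a)))   [R1 at 1.1]

s(s(s(a)))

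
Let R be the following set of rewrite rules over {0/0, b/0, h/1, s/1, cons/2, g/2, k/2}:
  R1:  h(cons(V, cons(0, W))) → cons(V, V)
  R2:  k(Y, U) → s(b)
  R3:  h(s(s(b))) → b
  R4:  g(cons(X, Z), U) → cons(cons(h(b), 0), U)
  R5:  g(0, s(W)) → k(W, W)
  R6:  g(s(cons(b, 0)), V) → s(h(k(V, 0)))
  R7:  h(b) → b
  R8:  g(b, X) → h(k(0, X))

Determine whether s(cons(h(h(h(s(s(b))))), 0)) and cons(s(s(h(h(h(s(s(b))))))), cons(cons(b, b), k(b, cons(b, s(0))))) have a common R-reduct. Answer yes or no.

Reduce t₁ = s(cons(h(h(h(s(s(b))))), 0)):
1. s(cons(h(h(h(s(s(b))))), 0))  →  s(cons(h(h(b)), 0))   [R3 at 1.1.1.1]
2. s(cons(h(h(b)), 0))  →  s(cons(h(b), 0))   [R7 at 1.1.1]
3. s(cons(h(b), 0))  →  s(cons(b, 0))   [R7 at 1.1]

Reduce t₂ = cons(s(s(h(h(h(s(s(b))))))), cons(cons(b, b), k(b, cons(b, s(0))))):
1. cons(s(s(h(h(h(s(s(b))))))), cons(cons(b, b), k(b, cons(b, s(0)))))  →  cons(s(s(h(h(b)))), cons(cons(b, b), k(b, cons(b, s(0)))))   [R3 at 1.1.1.1.1]
2. cons(s(s(h(h(b)))), cons(cons(b, b), k(b, cons(b, s(0)))))  →  cons(s(s(h(b))), cons(cons(b, b), k(b, cons(b, s(0)))))   [R7 at 1.1.1.1]
3. cons(s(s(h(b))), cons(cons(b, b), k(b, cons(b, s(0)))))  →  cons(s(s(b)), cons(cons(b, b), k(b, cons(b, s(0)))))   [R7 at 1.1.1]
4. cons(s(s(b)), cons(cons(b, b), k(b, cons(b, s(0)))))  →  cons(s(s(b)), cons(cons(b, b), s(b)))   [R2 at 2.2]

no — NF(t₁) = s(cons(b, 0)), NF(t₂) = cons(s(s(b)), cons(cons(b, b), s(b)))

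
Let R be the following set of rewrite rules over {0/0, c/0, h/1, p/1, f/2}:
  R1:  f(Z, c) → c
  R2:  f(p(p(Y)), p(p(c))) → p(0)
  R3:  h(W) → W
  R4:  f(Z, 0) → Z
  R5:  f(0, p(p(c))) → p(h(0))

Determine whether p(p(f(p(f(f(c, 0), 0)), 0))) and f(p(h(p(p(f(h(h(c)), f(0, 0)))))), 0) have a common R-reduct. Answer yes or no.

yes — NF(t₁) = p(p(p(c))), NF(t₂) = p(p(p(c)))

Reduce t₁ = p(p(f(p(f(f(c, 0), 0)), 0))):
1. p(p(f(p(f(f(c, 0), 0)), 0)))  →  p(p(p(f(f(c, 0), 0))))   [R4 at 1.1]
2. p(p(p(f(f(c, 0), 0))))  →  p(p(p(f(c, 0))))   [R4 at 1.1.1]
3. p(p(p(f(c, 0))))  →  p(p(p(c)))   [R4 at 1.1.1]

Reduce t₂ = f(p(h(p(p(f(h(h(c)), f(0, 0)))))), 0):
1. f(p(h(p(p(f(h(h(c)), f(0, 0)))))), 0)  →  p(h(p(p(f(h(h(c)), f(0, 0))))))   [R4 at ε]
2. p(h(p(p(f(h(h(c)), f(0, 0))))))  →  p(p(p(f(h(h(c)), f(0, 0)))))   [R3 at 1]
3. p(p(p(f(h(h(c)), f(0, 0)))))  →  p(p(p(f(h(c), f(0, 0)))))   [R3 at 1.1.1.1]
4. p(p(p(f(h(c), f(0, 0)))))  →  p(p(p(f(c, f(0, 0)))))   [R3 at 1.1.1.1]
5. p(p(p(f(c, f(0, 0)))))  →  p(p(p(f(c, 0))))   [R4 at 1.1.1.2]
6. p(p(p(f(c, 0))))  →  p(p(p(c)))   [R4 at 1.1.1]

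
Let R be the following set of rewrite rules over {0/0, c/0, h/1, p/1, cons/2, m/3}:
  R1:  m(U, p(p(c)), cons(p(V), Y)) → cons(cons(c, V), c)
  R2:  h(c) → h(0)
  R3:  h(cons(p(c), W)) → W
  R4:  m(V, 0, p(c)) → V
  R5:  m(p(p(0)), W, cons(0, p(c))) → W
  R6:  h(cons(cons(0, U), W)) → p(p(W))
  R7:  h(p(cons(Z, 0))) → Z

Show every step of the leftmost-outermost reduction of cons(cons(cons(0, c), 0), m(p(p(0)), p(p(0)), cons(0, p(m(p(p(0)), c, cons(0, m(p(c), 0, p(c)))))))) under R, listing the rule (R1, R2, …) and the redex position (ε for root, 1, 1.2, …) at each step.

cons(cons(cons(0, c), 0), p(p(0)))

1. cons(cons(cons(0, c), 0), m(p(p(0)), p(p(0)), cons(0, p(m(p(p(0)), c, cons(0, m(p(c), 0, p(c))))))))  →  cons(cons(cons(0, c), 0), m(p(p(0)), p(p(0)), cons(0, p(m(p(p(0)), c, cons(0, p(c)))))))   [R4 at 2.3.2.1.3.2]
2. cons(cons(cons(0, c), 0), m(p(p(0)), p(p(0)), cons(0, p(m(p(p(0)), c, cons(0, p(c)))))))  →  cons(cons(cons(0, c), 0), m(p(p(0)), p(p(0)), cons(0, p(c))))   [R5 at 2.3.2.1]
3. cons(cons(cons(0, c), 0), m(p(p(0)), p(p(0)), cons(0, p(c))))  →  cons(cons(cons(0, c), 0), p(p(0)))   [R5 at 2]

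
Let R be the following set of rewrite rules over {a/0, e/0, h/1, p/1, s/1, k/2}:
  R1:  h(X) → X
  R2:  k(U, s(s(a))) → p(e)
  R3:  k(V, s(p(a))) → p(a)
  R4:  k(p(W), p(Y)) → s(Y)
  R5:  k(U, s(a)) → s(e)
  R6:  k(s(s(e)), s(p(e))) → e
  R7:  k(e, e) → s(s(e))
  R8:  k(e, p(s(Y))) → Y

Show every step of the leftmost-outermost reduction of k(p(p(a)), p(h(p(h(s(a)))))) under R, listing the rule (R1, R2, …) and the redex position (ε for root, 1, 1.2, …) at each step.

s(p(s(a)))

1. k(p(p(a)), p(h(p(h(s(a))))))  →  s(h(p(h(s(a)))))   [R4 at ε]
2. s(h(p(h(s(a)))))  →  s(p(h(s(a))))   [R1 at 1]
3. s(p(h(s(a))))  →  s(p(s(a)))   [R1 at 1.1]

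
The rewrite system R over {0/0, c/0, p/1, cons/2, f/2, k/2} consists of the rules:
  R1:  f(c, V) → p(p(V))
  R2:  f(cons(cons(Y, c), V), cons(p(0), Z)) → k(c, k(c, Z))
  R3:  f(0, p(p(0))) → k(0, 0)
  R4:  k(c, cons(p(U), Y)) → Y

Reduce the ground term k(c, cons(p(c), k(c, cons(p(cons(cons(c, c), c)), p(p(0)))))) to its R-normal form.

p(p(0))

1. k(c, cons(p(c), k(c, cons(p(cons(cons(c, c), c)), p(p(0))))))  →  k(c, cons(p(cons(cons(c, c), c)), p(p(0))))   [R4 at ε]
2. k(c, cons(p(cons(cons(c, c), c)), p(p(0))))  →  p(p(0))   [R4 at ε]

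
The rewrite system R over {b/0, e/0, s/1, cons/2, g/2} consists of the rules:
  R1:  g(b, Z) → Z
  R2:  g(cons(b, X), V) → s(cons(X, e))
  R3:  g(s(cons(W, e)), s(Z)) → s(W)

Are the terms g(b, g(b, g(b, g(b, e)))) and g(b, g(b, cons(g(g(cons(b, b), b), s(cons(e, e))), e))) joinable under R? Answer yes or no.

Reduce t₁ = g(b, g(b, g(b, g(b, e)))):
1. g(b, g(b, g(b, g(b, e))))  →  g(b, g(b, g(b, e)))   [R1 at ε]
2. g(b, g(b, g(b, e)))  →  g(b, g(b, e))   [R1 at ε]
3. g(b, g(b, e))  →  g(b, e)   [R1 at ε]
4. g(b, e)  →  e   [R1 at ε]

Reduce t₂ = g(b, g(b, cons(g(g(cons(b, b), b), s(cons(e, e))), e))):
1. g(b, g(b, cons(g(g(cons(b, b), b), s(cons(e, e))), e)))  →  g(b, cons(g(g(cons(b, b), b), s(cons(e, e))), e))   [R1 at ε]
2. g(b, cons(g(g(cons(b, b), b), s(cons(e, e))), e))  →  cons(g(g(cons(b, b), b), s(cons(e, e))), e)   [R1 at ε]
3. cons(g(g(cons(b, b), b), s(cons(e, e))), e)  →  cons(g(s(cons(b, e)), s(cons(e, e))), e)   [R2 at 1.1]
4. cons(g(s(cons(b, e)), s(cons(e, e))), e)  →  cons(s(b), e)   [R3 at 1]

no — NF(t₁) = e, NF(t₂) = cons(s(b), e)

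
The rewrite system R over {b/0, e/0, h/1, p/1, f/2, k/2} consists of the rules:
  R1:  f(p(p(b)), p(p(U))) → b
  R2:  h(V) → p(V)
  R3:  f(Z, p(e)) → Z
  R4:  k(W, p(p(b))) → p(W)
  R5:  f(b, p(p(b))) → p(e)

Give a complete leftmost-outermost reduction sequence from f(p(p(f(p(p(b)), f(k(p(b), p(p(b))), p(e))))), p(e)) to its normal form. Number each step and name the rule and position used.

p(p(b))

1. f(p(p(f(p(p(b)), f(k(p(b), p(p(b))), p(e))))), p(e))  →  p(p(f(p(p(b)), f(k(p(b), p(p(b))), p(e)))))   [R3 at ε]
2. p(p(f(p(p(b)), f(k(p(b), p(p(b))), p(e)))))  →  p(p(f(p(p(b)), k(p(b), p(p(b))))))   [R3 at 1.1.2]
3. p(p(f(p(p(b)), k(p(b), p(p(b))))))  →  p(p(f(p(p(b)), p(p(b)))))   [R4 at 1.1.2]
4. p(p(f(p(p(b)), p(p(b)))))  →  p(p(b))   [R1 at 1.1]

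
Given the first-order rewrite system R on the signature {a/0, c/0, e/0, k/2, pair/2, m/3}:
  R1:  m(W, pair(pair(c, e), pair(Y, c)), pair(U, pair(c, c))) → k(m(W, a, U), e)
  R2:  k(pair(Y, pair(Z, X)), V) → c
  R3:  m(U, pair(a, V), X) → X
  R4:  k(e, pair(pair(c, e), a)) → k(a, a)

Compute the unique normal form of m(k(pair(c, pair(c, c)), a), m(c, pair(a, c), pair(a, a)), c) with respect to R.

c

1. m(k(pair(c, pair(c, c)), a), m(c, pair(a, c), pair(a, a)), c)  →  m(c, m(c, pair(a, c), pair(a, a)), c)   [R2 at 1]
2. m(c, m(c, pair(a, c), pair(a, a)), c)  →  m(c, pair(a, a), c)   [R3 at 2]
3. m(c, pair(a, a), c)  →  c   [R3 at ε]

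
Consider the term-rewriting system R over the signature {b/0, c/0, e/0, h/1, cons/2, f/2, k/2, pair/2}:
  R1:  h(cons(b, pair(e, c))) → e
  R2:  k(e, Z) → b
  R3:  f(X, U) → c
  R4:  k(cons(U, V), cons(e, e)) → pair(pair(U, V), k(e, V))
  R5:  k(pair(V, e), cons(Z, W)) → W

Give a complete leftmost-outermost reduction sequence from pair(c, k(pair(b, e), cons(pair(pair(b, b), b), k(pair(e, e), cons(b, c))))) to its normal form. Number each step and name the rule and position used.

pair(c, c)

1. pair(c, k(pair(b, e), cons(pair(pair(b, b), b), k(pair(e, e), cons(b, c)))))  →  pair(c, k(pair(e, e), cons(b, c)))   [R5 at 2]
2. pair(c, k(pair(e, e), cons(b, c)))  →  pair(c, c)   [R5 at 2]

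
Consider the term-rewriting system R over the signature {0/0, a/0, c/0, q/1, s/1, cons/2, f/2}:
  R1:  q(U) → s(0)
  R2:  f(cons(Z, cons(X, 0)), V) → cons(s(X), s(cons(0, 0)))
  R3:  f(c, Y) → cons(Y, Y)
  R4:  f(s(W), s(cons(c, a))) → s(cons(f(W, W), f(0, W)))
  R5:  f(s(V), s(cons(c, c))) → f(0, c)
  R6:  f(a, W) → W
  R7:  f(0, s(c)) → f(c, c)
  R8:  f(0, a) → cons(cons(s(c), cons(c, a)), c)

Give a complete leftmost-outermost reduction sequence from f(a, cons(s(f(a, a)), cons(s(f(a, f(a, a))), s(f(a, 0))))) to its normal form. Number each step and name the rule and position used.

cons(s(a), cons(s(a), s(0)))

1. f(a, cons(s(f(a, a)), cons(s(f(a, f(a, a))), s(f(a, 0)))))  →  cons(s(f(a, a)), cons(s(f(a, f(a, a))), s(f(a, 0))))   [R6 at ε]
2. cons(s(f(a, a)), cons(s(f(a, f(a, a))), s(f(a, 0))))  →  cons(s(a), cons(s(f(a, f(a, a))), s(f(a, 0))))   [R6 at 1.1]
3. cons(s(a), cons(s(f(a, f(a, a))), s(f(a, 0))))  →  cons(s(a), cons(s(f(a, a)), s(f(a, 0))))   [R6 at 2.1.1]
4. cons(s(a), cons(s(f(a, a)), s(f(a, 0))))  →  cons(s(a), cons(s(a), s(f(a, 0))))   [R6 at 2.1.1]
5. cons(s(a), cons(s(a), s(f(a, 0))))  →  cons(s(a), cons(s(a), s(0)))   [R6 at 2.2.1]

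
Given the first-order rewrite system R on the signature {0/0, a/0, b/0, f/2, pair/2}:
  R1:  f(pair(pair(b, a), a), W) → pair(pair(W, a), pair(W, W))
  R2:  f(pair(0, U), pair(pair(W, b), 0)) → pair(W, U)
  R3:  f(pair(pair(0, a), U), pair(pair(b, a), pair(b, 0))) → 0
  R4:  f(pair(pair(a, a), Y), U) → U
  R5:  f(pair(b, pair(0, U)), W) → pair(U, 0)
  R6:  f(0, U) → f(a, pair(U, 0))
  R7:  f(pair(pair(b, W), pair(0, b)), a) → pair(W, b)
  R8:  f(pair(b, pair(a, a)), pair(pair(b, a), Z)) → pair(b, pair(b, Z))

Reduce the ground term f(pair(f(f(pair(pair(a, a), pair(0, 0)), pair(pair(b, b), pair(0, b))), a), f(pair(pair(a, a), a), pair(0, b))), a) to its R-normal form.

1. f(pair(f(f(pair(pair(a, a), pair(0, 0)), pair(pair(b, b), pair(0, b))), a), f(pair(pair(a, a), a), pair(0, b))), a)  →  f(pair(f(pair(pair(b, b), pair(0, b)), a), f(pair(pair(a, a), a), pair(0, b))), a)   [R4 at 1.1.1]
2. f(pair(f(pair(pair(b, b), pair(0, b)), a), f(pair(pair(a, a), a), pair(0, b))), a)  →  f(pair(pair(b, b), f(pair(pair(a, a), a), pair(0, b))), a)   [R7 at 1.1]
3. f(pair(pair(b, b), f(pair(pair(a, a), a), pair(0, b))), a)  →  f(pair(pair(b, b), pair(0, b)), a)   [R4 at 1.2]
4. f(pair(pair(b, b), pair(0, b)), a)  →  pair(b, b)   [R7 at ε]

pair(b, b)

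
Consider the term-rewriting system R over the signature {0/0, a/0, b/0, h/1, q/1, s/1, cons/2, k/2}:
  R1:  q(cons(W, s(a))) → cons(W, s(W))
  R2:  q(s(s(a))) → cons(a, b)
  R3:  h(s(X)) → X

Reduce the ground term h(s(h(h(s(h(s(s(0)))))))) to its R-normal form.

1. h(s(h(h(s(h(s(s(0))))))))  →  h(h(s(h(s(s(0))))))   [R3 at ε]
2. h(h(s(h(s(s(0))))))  →  h(h(s(s(0))))   [R3 at 1]
3. h(h(s(s(0))))  →  h(s(0))   [R3 at 1]
4. h(s(0))  →  0   [R3 at ε]

0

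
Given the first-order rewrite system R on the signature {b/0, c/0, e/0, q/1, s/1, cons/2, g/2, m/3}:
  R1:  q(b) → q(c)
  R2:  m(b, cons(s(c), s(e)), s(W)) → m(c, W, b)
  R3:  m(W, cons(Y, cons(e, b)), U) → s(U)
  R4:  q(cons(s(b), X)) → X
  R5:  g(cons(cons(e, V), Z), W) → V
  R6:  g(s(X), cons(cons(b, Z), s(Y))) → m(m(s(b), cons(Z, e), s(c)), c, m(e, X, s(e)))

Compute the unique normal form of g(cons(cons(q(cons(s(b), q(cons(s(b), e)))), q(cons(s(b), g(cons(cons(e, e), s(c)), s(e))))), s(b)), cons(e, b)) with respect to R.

e

1. g(cons(cons(q(cons(s(b), q(cons(s(b), e)))), q(cons(s(b), g(cons(cons(e, e), s(c)), s(e))))), s(b)), cons(e, b))  →  g(cons(cons(q(cons(s(b), e)), q(cons(s(b), g(cons(cons(e, e), s(c)), s(e))))), s(b)), cons(e, b))   [R4 at 1.1.1]
2. g(cons(cons(q(cons(s(b), e)), q(cons(s(b), g(cons(cons(e, e), s(c)), s(e))))), s(b)), cons(e, b))  →  g(cons(cons(e, q(cons(s(b), g(cons(cons(e, e), s(c)), s(e))))), s(b)), cons(e, b))   [R4 at 1.1.1]
3. g(cons(cons(e, q(cons(s(b), g(cons(cons(e, e), s(c)), s(e))))), s(b)), cons(e, b))  →  q(cons(s(b), g(cons(cons(e, e), s(c)), s(e))))   [R5 at ε]
4. q(cons(s(b), g(cons(cons(e, e), s(c)), s(e))))  →  g(cons(cons(e, e), s(c)), s(e))   [R4 at ε]
5. g(cons(cons(e, e), s(c)), s(e))  →  e   [R5 at ε]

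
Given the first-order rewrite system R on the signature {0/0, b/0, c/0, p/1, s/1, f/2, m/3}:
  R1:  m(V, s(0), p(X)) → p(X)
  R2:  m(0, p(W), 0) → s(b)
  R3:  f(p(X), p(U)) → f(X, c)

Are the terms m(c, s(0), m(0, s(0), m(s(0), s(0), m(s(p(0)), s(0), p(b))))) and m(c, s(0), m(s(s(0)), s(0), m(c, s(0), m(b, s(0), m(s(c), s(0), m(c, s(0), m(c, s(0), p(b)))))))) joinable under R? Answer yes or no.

yes — NF(t₁) = p(b), NF(t₂) = p(b)

Reduce t₁ = m(c, s(0), m(0, s(0), m(s(0), s(0), m(s(p(0)), s(0), p(b))))):
1. m(c, s(0), m(0, s(0), m(s(0), s(0), m(s(p(0)), s(0), p(b)))))  →  m(c, s(0), m(0, s(0), m(s(0), s(0), p(b))))   [R1 at 3.3.3]
2. m(c, s(0), m(0, s(0), m(s(0), s(0), p(b))))  →  m(c, s(0), m(0, s(0), p(b)))   [R1 at 3.3]
3. m(c, s(0), m(0, s(0), p(b)))  →  m(c, s(0), p(b))   [R1 at 3]
4. m(c, s(0), p(b))  →  p(b)   [R1 at ε]

Reduce t₂ = m(c, s(0), m(s(s(0)), s(0), m(c, s(0), m(b, s(0), m(s(c), s(0), m(c, s(0), m(c, s(0), p(b)))))))):
1. m(c, s(0), m(s(s(0)), s(0), m(c, s(0), m(b, s(0), m(s(c), s(0), m(c, s(0), m(c, s(0), p(b))))))))  →  m(c, s(0), m(s(s(0)), s(0), m(c, s(0), m(b, s(0), m(s(c), s(0), m(c, s(0), p(b)))))))   [R1 at 3.3.3.3.3.3]
2. m(c, s(0), m(s(s(0)), s(0), m(c, s(0), m(b, s(0), m(s(c), s(0), m(c, s(0), p(b)))))))  →  m(c, s(0), m(s(s(0)), s(0), m(c, s(0), m(b, s(0), m(s(c), s(0), p(b))))))   [R1 at 3.3.3.3.3]
3. m(c, s(0), m(s(s(0)), s(0), m(c, s(0), m(b, s(0), m(s(c), s(0), p(b))))))  →  m(c, s(0), m(s(s(0)), s(0), m(c, s(0), m(b, s(0), p(b)))))   [R1 at 3.3.3.3]
4. m(c, s(0), m(s(s(0)), s(0), m(c, s(0), m(b, s(0), p(b)))))  →  m(c, s(0), m(s(s(0)), s(0), m(c, s(0), p(b))))   [R1 at 3.3.3]
5. m(c, s(0), m(s(s(0)), s(0), m(c, s(0), p(b))))  →  m(c, s(0), m(s(s(0)), s(0), p(b)))   [R1 at 3.3]
6. m(c, s(0), m(s(s(0)), s(0), p(b)))  →  m(c, s(0), p(b))   [R1 at 3]
7. m(c, s(0), p(b))  →  p(b)   [R1 at ε]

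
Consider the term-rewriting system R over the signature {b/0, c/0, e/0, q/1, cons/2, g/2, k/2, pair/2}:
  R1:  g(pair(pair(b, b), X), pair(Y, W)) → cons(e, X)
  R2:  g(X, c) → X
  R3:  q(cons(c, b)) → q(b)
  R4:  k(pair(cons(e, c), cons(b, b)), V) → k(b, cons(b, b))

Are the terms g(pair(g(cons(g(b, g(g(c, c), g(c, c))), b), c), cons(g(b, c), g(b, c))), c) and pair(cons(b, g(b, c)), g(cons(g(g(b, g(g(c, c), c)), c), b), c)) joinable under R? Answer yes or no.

yes — NF(t₁) = pair(cons(b, b), cons(b, b)), NF(t₂) = pair(cons(b, b), cons(b, b))

Reduce t₁ = g(pair(g(cons(g(b, g(g(c, c), g(c, c))), b), c), cons(g(b, c), g(b, c))), c):
1. g(pair(g(cons(g(b, g(g(c, c), g(c, c))), b), c), cons(g(b, c), g(b, c))), c)  →  pair(g(cons(g(b, g(g(c, c), g(c, c))), b), c), cons(g(b, c), g(b, c)))   [R2 at ε]
2. pair(g(cons(g(b, g(g(c, c), g(c, c))), b), c), cons(g(b, c), g(b, c)))  →  pair(cons(g(b, g(g(c, c), g(c, c))), b), cons(g(b, c), g(b, c)))   [R2 at 1]
3. pair(cons(g(b, g(g(c, c), g(c, c))), b), cons(g(b, c), g(b, c)))  →  pair(cons(g(b, g(c, g(c, c))), b), cons(g(b, c), g(b, c)))   [R2 at 1.1.2.1]
4. pair(cons(g(b, g(c, g(c, c))), b), cons(g(b, c), g(b, c)))  →  pair(cons(g(b, g(c, c)), b), cons(g(b, c), g(b, c)))   [R2 at 1.1.2.2]
5. pair(cons(g(b, g(c, c)), b), cons(g(b, c), g(b, c)))  →  pair(cons(g(b, c), b), cons(g(b, c), g(b, c)))   [R2 at 1.1.2]
6. pair(cons(g(b, c), b), cons(g(b, c), g(b, c)))  →  pair(cons(b, b), cons(g(b, c), g(b, c)))   [R2 at 1.1]
7. pair(cons(b, b), cons(g(b, c), g(b, c)))  →  pair(cons(b, b), cons(b, g(b, c)))   [R2 at 2.1]
8. pair(cons(b, b), cons(b, g(b, c)))  →  pair(cons(b, b), cons(b, b))   [R2 at 2.2]

Reduce t₂ = pair(cons(b, g(b, c)), g(cons(g(g(b, g(g(c, c), c)), c), b), c)):
1. pair(cons(b, g(b, c)), g(cons(g(g(b, g(g(c, c), c)), c), b), c))  →  pair(cons(b, b), g(cons(g(g(b, g(g(c, c), c)), c), b), c))   [R2 at 1.2]
2. pair(cons(b, b), g(cons(g(g(b, g(g(c, c), c)), c), b), c))  →  pair(cons(b, b), cons(g(g(b, g(g(c, c), c)), c), b))   [R2 at 2]
3. pair(cons(b, b), cons(g(g(b, g(g(c, c), c)), c), b))  →  pair(cons(b, b), cons(g(b, g(g(c, c), c)), b))   [R2 at 2.1]
4. pair(cons(b, b), cons(g(b, g(g(c, c), c)), b))  →  pair(cons(b, b), cons(g(b, g(c, c)), b))   [R2 at 2.1.2]
5. pair(cons(b, b), cons(g(b, g(c, c)), b))  →  pair(cons(b, b), cons(g(b, c), b))   [R2 at 2.1.2]
6. pair(cons(b, b), cons(g(b, c), b))  →  pair(cons(b, b), cons(b, b))   [R2 at 2.1]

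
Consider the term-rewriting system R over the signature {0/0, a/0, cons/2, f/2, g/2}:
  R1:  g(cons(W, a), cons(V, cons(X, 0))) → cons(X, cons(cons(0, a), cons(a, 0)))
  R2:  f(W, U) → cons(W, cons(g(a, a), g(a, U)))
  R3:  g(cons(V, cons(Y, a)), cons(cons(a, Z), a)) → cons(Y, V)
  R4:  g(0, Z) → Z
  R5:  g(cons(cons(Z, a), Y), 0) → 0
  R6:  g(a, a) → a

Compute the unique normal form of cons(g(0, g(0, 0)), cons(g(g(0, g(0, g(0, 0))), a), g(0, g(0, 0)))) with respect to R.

cons(0, cons(a, 0))

1. cons(g(0, g(0, 0)), cons(g(g(0, g(0, g(0, 0))), a), g(0, g(0, 0))))  →  cons(g(0, 0), cons(g(g(0, g(0, g(0, 0))), a), g(0, g(0, 0))))   [R4 at 1]
2. cons(g(0, 0), cons(g(g(0, g(0, g(0, 0))), a), g(0, g(0, 0))))  →  cons(0, cons(g(g(0, g(0, g(0, 0))), a), g(0, g(0, 0))))   [R4 at 1]
3. cons(0, cons(g(g(0, g(0, g(0, 0))), a), g(0, g(0, 0))))  →  cons(0, cons(g(g(0, g(0, 0)), a), g(0, g(0, 0))))   [R4 at 2.1.1]
4. cons(0, cons(g(g(0, g(0, 0)), a), g(0, g(0, 0))))  →  cons(0, cons(g(g(0, 0), a), g(0, g(0, 0))))   [R4 at 2.1.1]
5. cons(0, cons(g(g(0, 0), a), g(0, g(0, 0))))  →  cons(0, cons(g(0, a), g(0, g(0, 0))))   [R4 at 2.1.1]
6. cons(0, cons(g(0, a), g(0, g(0, 0))))  →  cons(0, cons(a, g(0, g(0, 0))))   [R4 at 2.1]
7. cons(0, cons(a, g(0, g(0, 0))))  →  cons(0, cons(a, g(0, 0)))   [R4 at 2.2]
8. cons(0, cons(a, g(0, 0)))  →  cons(0, cons(a, 0))   [R4 at 2.2]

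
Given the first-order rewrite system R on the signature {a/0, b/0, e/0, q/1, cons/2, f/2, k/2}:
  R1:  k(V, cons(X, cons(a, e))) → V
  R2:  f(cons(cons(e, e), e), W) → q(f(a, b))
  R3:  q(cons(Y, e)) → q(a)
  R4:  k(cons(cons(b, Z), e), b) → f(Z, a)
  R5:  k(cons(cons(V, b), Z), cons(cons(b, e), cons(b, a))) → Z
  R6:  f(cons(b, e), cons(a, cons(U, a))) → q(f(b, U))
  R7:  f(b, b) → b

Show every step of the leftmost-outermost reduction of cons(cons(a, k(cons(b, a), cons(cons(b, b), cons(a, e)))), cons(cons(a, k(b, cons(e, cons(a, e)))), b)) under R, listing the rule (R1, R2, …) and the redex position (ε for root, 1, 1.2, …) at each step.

cons(cons(a, cons(b, a)), cons(cons(a, b), b))

1. cons(cons(a, k(cons(b, a), cons(cons(b, b), cons(a, e)))), cons(cons(a, k(b, cons(e, cons(a, e)))), b))  →  cons(cons(a, cons(b, a)), cons(cons(a, k(b, cons(e, cons(a, e)))), b))   [R1 at 1.2]
2. cons(cons(a, cons(b, a)), cons(cons(a, k(b, cons(e, cons(a, e)))), b))  →  cons(cons(a, cons(b, a)), cons(cons(a, b), b))   [R1 at 2.1.2]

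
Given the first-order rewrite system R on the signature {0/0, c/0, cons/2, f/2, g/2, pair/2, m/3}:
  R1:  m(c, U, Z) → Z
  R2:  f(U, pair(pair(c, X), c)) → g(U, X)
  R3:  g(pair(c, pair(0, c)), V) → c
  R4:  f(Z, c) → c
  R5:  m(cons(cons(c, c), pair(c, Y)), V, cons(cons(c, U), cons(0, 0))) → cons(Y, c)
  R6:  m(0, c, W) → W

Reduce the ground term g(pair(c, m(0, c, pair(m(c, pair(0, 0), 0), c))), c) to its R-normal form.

c

1. g(pair(c, m(0, c, pair(m(c, pair(0, 0), 0), c))), c)  →  g(pair(c, pair(m(c, pair(0, 0), 0), c)), c)   [R6 at 1.2]
2. g(pair(c, pair(m(c, pair(0, 0), 0), c)), c)  →  g(pair(c, pair(0, c)), c)   [R1 at 1.2.1]
3. g(pair(c, pair(0, c)), c)  →  c   [R3 at ε]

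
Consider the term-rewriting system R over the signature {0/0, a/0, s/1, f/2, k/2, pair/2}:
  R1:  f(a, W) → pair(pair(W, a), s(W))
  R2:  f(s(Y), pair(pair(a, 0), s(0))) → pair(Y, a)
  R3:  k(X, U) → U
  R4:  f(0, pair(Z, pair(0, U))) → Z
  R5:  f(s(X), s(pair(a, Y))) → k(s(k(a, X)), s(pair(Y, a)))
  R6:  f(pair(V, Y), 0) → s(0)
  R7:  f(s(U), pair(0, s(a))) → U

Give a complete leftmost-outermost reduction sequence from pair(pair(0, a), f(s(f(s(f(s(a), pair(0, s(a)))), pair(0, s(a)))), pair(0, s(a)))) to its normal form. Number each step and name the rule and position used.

1. pair(pair(0, a), f(s(f(s(f(s(a), pair(0, s(a)))), pair(0, s(a)))), pair(0, s(a))))  →  pair(pair(0, a), f(s(f(s(a), pair(0, s(a)))), pair(0, s(a))))   [R7 at 2]
2. pair(pair(0, a), f(s(f(s(a), pair(0, s(a)))), pair(0, s(a))))  →  pair(pair(0, a), f(s(a), pair(0, s(a))))   [R7 at 2]
3. pair(pair(0, a), f(s(a), pair(0, s(a))))  →  pair(pair(0, a), a)   [R7 at 2]

pair(pair(0, a), a)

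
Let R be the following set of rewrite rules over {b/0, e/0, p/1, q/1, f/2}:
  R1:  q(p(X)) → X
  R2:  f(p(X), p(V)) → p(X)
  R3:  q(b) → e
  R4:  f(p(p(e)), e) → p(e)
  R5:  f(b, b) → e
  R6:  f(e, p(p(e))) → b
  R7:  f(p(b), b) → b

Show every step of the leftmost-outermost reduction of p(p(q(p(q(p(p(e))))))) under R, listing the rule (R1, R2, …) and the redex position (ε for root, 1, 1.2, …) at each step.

1. p(p(q(p(q(p(p(e)))))))  →  p(p(q(p(p(e)))))   [R1 at 1.1]
2. p(p(q(p(p(e)))))  →  p(p(p(e)))   [R1 at 1.1]

p(p(p(e)))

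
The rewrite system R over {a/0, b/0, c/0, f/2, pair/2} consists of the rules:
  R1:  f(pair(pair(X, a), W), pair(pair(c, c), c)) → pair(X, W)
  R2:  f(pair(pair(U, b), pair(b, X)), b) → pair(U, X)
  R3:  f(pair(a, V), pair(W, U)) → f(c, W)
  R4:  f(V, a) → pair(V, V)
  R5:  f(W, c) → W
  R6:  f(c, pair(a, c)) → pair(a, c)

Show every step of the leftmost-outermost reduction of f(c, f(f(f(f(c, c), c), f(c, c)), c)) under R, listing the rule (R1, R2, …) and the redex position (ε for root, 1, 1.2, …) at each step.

c

1. f(c, f(f(f(f(c, c), c), f(c, c)), c))  →  f(c, f(f(f(c, c), c), f(c, c)))   [R5 at 2]
2. f(c, f(f(f(c, c), c), f(c, c)))  →  f(c, f(f(c, c), f(c, c)))   [R5 at 2.1]
3. f(c, f(f(c, c), f(c, c)))  →  f(c, f(c, f(c, c)))   [R5 at 2.1]
4. f(c, f(c, f(c, c)))  →  f(c, f(c, c))   [R5 at 2.2]
5. f(c, f(c, c))  →  f(c, c)   [R5 at 2]
6. f(c, c)  →  c   [R5 at ε]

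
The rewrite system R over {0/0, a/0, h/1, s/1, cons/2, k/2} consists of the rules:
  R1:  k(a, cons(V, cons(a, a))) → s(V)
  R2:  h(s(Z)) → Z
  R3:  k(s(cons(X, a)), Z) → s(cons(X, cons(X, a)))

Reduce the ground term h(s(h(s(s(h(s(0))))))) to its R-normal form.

s(0)

1. h(s(h(s(s(h(s(0)))))))  →  h(s(s(h(s(0)))))   [R2 at ε]
2. h(s(s(h(s(0)))))  →  s(h(s(0)))   [R2 at ε]
3. s(h(s(0)))  →  s(0)   [R2 at 1]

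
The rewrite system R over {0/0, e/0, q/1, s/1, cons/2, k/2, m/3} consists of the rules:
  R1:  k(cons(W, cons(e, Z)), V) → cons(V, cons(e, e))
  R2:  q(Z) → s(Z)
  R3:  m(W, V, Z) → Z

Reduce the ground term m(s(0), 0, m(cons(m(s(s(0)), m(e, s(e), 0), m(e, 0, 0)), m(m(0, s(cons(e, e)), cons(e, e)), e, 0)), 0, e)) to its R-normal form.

1. m(s(0), 0, m(cons(m(s(s(0)), m(e, s(e), 0), m(e, 0, 0)), m(m(0, s(cons(e, e)), cons(e, e)), e, 0)), 0, e))  →  m(cons(m(s(s(0)), m(e, s(e), 0), m(e, 0, 0)), m(m(0, s(cons(e, e)), cons(e, e)), e, 0)), 0, e)   [R3 at ε]
2. m(cons(m(s(s(0)), m(e, s(e), 0), m(e, 0, 0)), m(m(0, s(cons(e, e)), cons(e, e)), e, 0)), 0, e)  →  e   [R3 at ε]

e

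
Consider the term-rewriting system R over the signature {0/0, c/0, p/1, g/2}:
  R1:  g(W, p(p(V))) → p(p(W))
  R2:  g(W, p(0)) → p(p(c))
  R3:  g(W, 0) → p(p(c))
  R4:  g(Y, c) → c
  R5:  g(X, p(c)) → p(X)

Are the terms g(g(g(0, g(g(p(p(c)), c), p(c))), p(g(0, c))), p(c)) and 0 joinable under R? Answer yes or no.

no — NF(t₁) = p(p(p(0))), NF(t₂) = 0

Reduce t₁ = g(g(g(0, g(g(p(p(c)), c), p(c))), p(g(0, c))), p(c)):
1. g(g(g(0, g(g(p(p(c)), c), p(c))), p(g(0, c))), p(c))  →  p(g(g(0, g(g(p(p(c)), c), p(c))), p(g(0, c))))   [R5 at ε]
2. p(g(g(0, g(g(p(p(c)), c), p(c))), p(g(0, c))))  →  p(g(g(0, p(g(p(p(c)), c))), p(g(0, c))))   [R5 at 1.1.2]
3. p(g(g(0, p(g(p(p(c)), c))), p(g(0, c))))  →  p(g(g(0, p(c)), p(g(0, c))))   [R4 at 1.1.2.1]
4. p(g(g(0, p(c)), p(g(0, c))))  →  p(g(p(0), p(g(0, c))))   [R5 at 1.1]
5. p(g(p(0), p(g(0, c))))  →  p(g(p(0), p(c)))   [R4 at 1.2.1]
6. p(g(p(0), p(c)))  →  p(p(p(0)))   [R5 at 1]

Reduce t₂ = 0:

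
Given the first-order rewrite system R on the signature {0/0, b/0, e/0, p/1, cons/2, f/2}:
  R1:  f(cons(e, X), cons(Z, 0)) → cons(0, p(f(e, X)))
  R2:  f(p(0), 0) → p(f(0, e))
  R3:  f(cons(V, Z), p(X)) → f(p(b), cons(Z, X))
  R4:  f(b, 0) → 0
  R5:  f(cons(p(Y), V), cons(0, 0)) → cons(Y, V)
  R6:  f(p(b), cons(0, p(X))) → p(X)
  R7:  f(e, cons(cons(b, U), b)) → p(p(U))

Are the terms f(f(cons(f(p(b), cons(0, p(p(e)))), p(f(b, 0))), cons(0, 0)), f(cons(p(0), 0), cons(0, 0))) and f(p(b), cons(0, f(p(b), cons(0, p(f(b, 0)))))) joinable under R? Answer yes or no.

no — NF(t₁) = cons(e, p(0)), NF(t₂) = p(0)

Reduce t₁ = f(f(cons(f(p(b), cons(0, p(p(e)))), p(f(b, 0))), cons(0, 0)), f(cons(p(0), 0), cons(0, 0))):
1. f(f(cons(f(p(b), cons(0, p(p(e)))), p(f(b, 0))), cons(0, 0)), f(cons(p(0), 0), cons(0, 0)))  →  f(f(cons(p(p(e)), p(f(b, 0))), cons(0, 0)), f(cons(p(0), 0), cons(0, 0)))   [R6 at 1.1.1]
2. f(f(cons(p(p(e)), p(f(b, 0))), cons(0, 0)), f(cons(p(0), 0), cons(0, 0)))  →  f(cons(p(e), p(f(b, 0))), f(cons(p(0), 0), cons(0, 0)))   [R5 at 1]
3. f(cons(p(e), p(f(b, 0))), f(cons(p(0), 0), cons(0, 0)))  →  f(cons(p(e), p(0)), f(cons(p(0), 0), cons(0, 0)))   [R4 at 1.2.1]
4. f(cons(p(e), p(0)), f(cons(p(0), 0), cons(0, 0)))  →  f(cons(p(e), p(0)), cons(0, 0))   [R5 at 2]
5. f(cons(p(e), p(0)), cons(0, 0))  →  cons(e, p(0))   [R5 at ε]

Reduce t₂ = f(p(b), cons(0, f(p(b), cons(0, p(f(b, 0)))))):
1. f(p(b), cons(0, f(p(b), cons(0, p(f(b, 0))))))  →  f(p(b), cons(0, p(f(b, 0))))   [R6 at 2.2]
2. f(p(b), cons(0, p(f(b, 0))))  →  p(f(b, 0))   [R6 at ε]
3. p(f(b, 0))  →  p(0)   [R4 at 1]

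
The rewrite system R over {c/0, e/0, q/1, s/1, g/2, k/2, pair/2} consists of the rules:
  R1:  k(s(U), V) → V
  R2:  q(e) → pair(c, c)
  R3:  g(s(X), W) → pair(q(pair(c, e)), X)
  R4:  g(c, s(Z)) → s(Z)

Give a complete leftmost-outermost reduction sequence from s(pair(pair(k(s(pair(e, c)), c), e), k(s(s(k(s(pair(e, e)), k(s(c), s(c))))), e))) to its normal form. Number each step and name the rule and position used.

s(pair(pair(c, e), e))

1. s(pair(pair(k(s(pair(e, c)), c), e), k(s(s(k(s(pair(e, e)), k(s(c), s(c))))), e)))  →  s(pair(pair(c, e), k(s(s(k(s(pair(e, e)), k(s(c), s(c))))), e)))   [R1 at 1.1.1]
2. s(pair(pair(c, e), k(s(s(k(s(pair(e, e)), k(s(c), s(c))))), e)))  →  s(pair(pair(c, e), e))   [R1 at 1.2]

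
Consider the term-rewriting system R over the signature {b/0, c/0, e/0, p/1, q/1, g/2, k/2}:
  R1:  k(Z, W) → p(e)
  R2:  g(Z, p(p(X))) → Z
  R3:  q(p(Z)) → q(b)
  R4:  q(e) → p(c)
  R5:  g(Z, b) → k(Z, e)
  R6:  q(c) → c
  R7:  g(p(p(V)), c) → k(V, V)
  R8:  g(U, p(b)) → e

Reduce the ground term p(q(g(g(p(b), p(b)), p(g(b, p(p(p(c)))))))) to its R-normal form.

1. p(q(g(g(p(b), p(b)), p(g(b, p(p(p(c))))))))  →  p(q(g(e, p(g(b, p(p(p(c))))))))   [R8 at 1.1.1]
2. p(q(g(e, p(g(b, p(p(p(c))))))))  →  p(q(g(e, p(b))))   [R2 at 1.1.2.1]
3. p(q(g(e, p(b))))  →  p(q(e))   [R8 at 1.1]
4. p(q(e))  →  p(p(c))   [R4 at 1]

p(p(c))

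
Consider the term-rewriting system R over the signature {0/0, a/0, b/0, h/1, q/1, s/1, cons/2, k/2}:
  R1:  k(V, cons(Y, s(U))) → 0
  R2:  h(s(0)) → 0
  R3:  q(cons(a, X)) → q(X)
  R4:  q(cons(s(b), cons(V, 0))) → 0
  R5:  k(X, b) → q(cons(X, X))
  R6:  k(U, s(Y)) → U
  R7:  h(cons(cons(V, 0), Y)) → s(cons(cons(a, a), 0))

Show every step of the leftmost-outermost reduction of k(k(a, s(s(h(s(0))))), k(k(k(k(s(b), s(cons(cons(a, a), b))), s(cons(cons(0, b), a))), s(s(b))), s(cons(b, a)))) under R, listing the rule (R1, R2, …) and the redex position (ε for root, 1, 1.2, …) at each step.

1. k(k(a, s(s(h(s(0))))), k(k(k(k(s(b), s(cons(cons(a, a), b))), s(cons(cons(0, b), a))), s(s(b))), s(cons(b, a))))  →  k(a, k(k(k(k(s(b), s(cons(cons(a, a), b))), s(cons(cons(0, b), a))), s(s(b))), s(cons(b, a))))   [R6 at 1]
2. k(a, k(k(k(k(s(b), s(cons(cons(a, a), b))), s(cons(cons(0, b), a))), s(s(b))), s(cons(b, a))))  →  k(a, k(k(k(s(b), s(cons(cons(a, a), b))), s(cons(cons(0, b), a))), s(s(b))))   [R6 at 2]
3. k(a, k(k(k(s(b), s(cons(cons(a, a), b))), s(cons(cons(0, b), a))), s(s(b))))  →  k(a, k(k(s(b), s(cons(cons(a, a), b))), s(cons(cons(0, b), a))))   [R6 at 2]
4. k(a, k(k(s(b), s(cons(cons(a, a), b))), s(cons(cons(0, b), a))))  →  k(a, k(s(b), s(cons(cons(a, a), b))))   [R6 at 2]
5. k(a, k(s(b), s(cons(cons(a, a), b))))  →  k(a, s(b))   [R6 at 2]
6. k(a, s(b))  →  a   [R6 at ε]

a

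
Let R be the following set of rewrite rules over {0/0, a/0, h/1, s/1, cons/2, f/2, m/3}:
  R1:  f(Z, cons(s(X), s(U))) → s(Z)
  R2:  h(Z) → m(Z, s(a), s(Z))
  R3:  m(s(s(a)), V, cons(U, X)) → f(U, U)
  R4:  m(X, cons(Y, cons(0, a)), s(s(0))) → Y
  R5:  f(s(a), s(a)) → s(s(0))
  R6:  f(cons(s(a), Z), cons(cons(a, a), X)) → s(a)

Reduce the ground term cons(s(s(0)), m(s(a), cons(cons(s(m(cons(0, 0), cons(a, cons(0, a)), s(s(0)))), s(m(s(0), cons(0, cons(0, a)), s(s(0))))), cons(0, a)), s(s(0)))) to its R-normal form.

1. cons(s(s(0)), m(s(a), cons(cons(s(m(cons(0, 0), cons(a, cons(0, a)), s(s(0)))), s(m(s(0), cons(0, cons(0, a)), s(s(0))))), cons(0, a)), s(s(0))))  →  cons(s(s(0)), cons(s(m(cons(0, 0), cons(a, cons(0, a)), s(s(0)))), s(m(s(0), cons(0, cons(0, a)), s(s(0))))))   [R4 at 2]
2. cons(s(s(0)), cons(s(m(cons(0, 0), cons(a, cons(0, a)), s(s(0)))), s(m(s(0), cons(0, cons(0, a)), s(s(0))))))  →  cons(s(s(0)), cons(s(a), s(m(s(0), cons(0, cons(0, a)), s(s(0))))))   [R4 at 2.1.1]
3. cons(s(s(0)), cons(s(a), s(m(s(0), cons(0, cons(0, a)), s(s(0))))))  →  cons(s(s(0)), cons(s(a), s(0)))   [R4 at 2.2.1]

cons(s(s(0)), cons(s(a), s(0)))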